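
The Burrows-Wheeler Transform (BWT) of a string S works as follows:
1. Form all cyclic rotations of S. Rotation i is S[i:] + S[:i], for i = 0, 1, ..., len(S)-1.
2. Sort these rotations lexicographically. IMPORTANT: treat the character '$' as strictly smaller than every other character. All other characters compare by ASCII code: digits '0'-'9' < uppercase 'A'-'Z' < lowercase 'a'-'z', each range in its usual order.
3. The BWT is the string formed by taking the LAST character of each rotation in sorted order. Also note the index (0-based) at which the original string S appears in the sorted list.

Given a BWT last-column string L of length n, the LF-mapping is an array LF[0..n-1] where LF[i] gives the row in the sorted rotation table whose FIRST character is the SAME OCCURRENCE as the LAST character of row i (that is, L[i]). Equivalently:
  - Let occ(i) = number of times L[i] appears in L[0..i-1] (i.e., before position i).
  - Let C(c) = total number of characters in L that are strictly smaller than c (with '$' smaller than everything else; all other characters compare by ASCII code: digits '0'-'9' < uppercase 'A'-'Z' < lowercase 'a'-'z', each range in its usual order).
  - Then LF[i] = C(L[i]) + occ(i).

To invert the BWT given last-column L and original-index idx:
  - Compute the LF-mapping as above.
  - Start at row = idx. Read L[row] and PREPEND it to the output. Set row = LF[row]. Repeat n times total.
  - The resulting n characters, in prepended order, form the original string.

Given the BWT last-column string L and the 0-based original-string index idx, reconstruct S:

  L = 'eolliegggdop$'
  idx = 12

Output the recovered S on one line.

Answer: poodlegiggle$

Derivation:
LF mapping: 2 10 8 9 7 3 4 5 6 1 11 12 0
Walk LF starting at row 12, prepending L[row]:
  step 1: row=12, L[12]='$', prepend. Next row=LF[12]=0
  step 2: row=0, L[0]='e', prepend. Next row=LF[0]=2
  step 3: row=2, L[2]='l', prepend. Next row=LF[2]=8
  step 4: row=8, L[8]='g', prepend. Next row=LF[8]=6
  step 5: row=6, L[6]='g', prepend. Next row=LF[6]=4
  step 6: row=4, L[4]='i', prepend. Next row=LF[4]=7
  step 7: row=7, L[7]='g', prepend. Next row=LF[7]=5
  step 8: row=5, L[5]='e', prepend. Next row=LF[5]=3
  step 9: row=3, L[3]='l', prepend. Next row=LF[3]=9
  step 10: row=9, L[9]='d', prepend. Next row=LF[9]=1
  step 11: row=1, L[1]='o', prepend. Next row=LF[1]=10
  step 12: row=10, L[10]='o', prepend. Next row=LF[10]=11
  step 13: row=11, L[11]='p', prepend. Next row=LF[11]=12
Reversed output: poodlegiggle$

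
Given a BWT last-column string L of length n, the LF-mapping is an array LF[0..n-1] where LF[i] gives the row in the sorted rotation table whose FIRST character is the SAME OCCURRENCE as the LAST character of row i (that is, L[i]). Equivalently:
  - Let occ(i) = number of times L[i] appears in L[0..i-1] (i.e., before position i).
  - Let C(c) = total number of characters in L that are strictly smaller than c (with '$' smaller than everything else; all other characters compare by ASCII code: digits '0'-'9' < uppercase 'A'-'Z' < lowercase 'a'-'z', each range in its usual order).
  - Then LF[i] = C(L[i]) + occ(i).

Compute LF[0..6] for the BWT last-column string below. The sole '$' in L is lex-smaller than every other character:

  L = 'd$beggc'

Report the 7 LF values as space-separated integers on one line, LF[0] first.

Answer: 3 0 1 4 5 6 2

Derivation:
Char counts: '$':1, 'b':1, 'c':1, 'd':1, 'e':1, 'g':2
C (first-col start): C('$')=0, C('b')=1, C('c')=2, C('d')=3, C('e')=4, C('g')=5
L[0]='d': occ=0, LF[0]=C('d')+0=3+0=3
L[1]='$': occ=0, LF[1]=C('$')+0=0+0=0
L[2]='b': occ=0, LF[2]=C('b')+0=1+0=1
L[3]='e': occ=0, LF[3]=C('e')+0=4+0=4
L[4]='g': occ=0, LF[4]=C('g')+0=5+0=5
L[5]='g': occ=1, LF[5]=C('g')+1=5+1=6
L[6]='c': occ=0, LF[6]=C('c')+0=2+0=2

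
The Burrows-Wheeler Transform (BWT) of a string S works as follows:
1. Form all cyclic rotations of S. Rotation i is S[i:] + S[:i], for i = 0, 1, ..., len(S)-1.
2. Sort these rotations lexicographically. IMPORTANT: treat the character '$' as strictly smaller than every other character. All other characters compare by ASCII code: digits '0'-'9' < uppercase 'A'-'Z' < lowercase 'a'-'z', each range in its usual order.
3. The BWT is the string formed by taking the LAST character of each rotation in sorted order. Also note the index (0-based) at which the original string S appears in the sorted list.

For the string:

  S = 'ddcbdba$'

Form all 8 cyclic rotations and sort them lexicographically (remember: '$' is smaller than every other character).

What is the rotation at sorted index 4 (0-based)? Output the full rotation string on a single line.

Answer: cbdba$dd

Derivation:
All 8 rotations (rotation i = S[i:]+S[:i]):
  rot[0] = ddcbdba$
  rot[1] = dcbdba$d
  rot[2] = cbdba$dd
  rot[3] = bdba$ddc
  rot[4] = dba$ddcb
  rot[5] = ba$ddcbd
  rot[6] = a$ddcbdb
  rot[7] = $ddcbdba
Sorted (with $ < everything):
  sorted[0] = $ddcbdba
  sorted[1] = a$ddcbdb
  sorted[2] = ba$ddcbd
  sorted[3] = bdba$ddc
  sorted[4] = cbdba$dd
  sorted[5] = dba$ddcb
  sorted[6] = dcbdba$d
  sorted[7] = ddcbdba$
sorted[4] = cbdba$dd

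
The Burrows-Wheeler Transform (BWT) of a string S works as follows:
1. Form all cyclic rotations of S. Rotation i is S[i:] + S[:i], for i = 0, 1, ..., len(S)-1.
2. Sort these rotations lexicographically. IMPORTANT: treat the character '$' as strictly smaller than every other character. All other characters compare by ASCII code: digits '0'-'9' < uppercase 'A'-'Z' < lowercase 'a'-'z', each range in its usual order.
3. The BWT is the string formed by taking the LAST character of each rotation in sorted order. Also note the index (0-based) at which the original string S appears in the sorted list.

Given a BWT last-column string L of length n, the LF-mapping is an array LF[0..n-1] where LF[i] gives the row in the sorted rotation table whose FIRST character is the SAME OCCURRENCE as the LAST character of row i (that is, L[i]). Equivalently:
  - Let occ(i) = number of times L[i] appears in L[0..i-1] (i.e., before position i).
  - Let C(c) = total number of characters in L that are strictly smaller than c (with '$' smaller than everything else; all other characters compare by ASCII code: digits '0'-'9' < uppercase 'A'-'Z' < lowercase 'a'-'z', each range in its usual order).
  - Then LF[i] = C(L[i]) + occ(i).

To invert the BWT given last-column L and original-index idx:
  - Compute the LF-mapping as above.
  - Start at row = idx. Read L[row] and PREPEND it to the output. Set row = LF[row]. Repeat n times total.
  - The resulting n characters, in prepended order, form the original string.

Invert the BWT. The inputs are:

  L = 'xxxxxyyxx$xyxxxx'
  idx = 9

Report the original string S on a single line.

LF mapping: 1 2 3 4 5 13 14 6 7 0 8 15 9 10 11 12
Walk LF starting at row 9, prepending L[row]:
  step 1: row=9, L[9]='$', prepend. Next row=LF[9]=0
  step 2: row=0, L[0]='x', prepend. Next row=LF[0]=1
  step 3: row=1, L[1]='x', prepend. Next row=LF[1]=2
  step 4: row=2, L[2]='x', prepend. Next row=LF[2]=3
  step 5: row=3, L[3]='x', prepend. Next row=LF[3]=4
  step 6: row=4, L[4]='x', prepend. Next row=LF[4]=5
  step 7: row=5, L[5]='y', prepend. Next row=LF[5]=13
  step 8: row=13, L[13]='x', prepend. Next row=LF[13]=10
  step 9: row=10, L[10]='x', prepend. Next row=LF[10]=8
  step 10: row=8, L[8]='x', prepend. Next row=LF[8]=7
  step 11: row=7, L[7]='x', prepend. Next row=LF[7]=6
  step 12: row=6, L[6]='y', prepend. Next row=LF[6]=14
  step 13: row=14, L[14]='x', prepend. Next row=LF[14]=11
  step 14: row=11, L[11]='y', prepend. Next row=LF[11]=15
  step 15: row=15, L[15]='x', prepend. Next row=LF[15]=12
  step 16: row=12, L[12]='x', prepend. Next row=LF[12]=9
Reversed output: xxyxyxxxxyxxxxx$

Answer: xxyxyxxxxyxxxxx$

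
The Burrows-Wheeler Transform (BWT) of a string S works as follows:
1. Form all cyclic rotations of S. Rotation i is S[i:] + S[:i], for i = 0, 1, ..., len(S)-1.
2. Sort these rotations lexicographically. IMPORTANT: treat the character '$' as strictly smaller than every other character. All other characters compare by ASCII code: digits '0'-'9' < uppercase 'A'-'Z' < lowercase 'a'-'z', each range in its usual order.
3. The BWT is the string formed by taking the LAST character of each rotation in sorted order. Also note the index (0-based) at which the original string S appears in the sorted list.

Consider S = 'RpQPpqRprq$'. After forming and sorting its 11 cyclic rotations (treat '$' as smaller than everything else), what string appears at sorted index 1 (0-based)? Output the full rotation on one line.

All 11 rotations (rotation i = S[i:]+S[:i]):
  rot[0] = RpQPpqRprq$
  rot[1] = pQPpqRprq$R
  rot[2] = QPpqRprq$Rp
  rot[3] = PpqRprq$RpQ
  rot[4] = pqRprq$RpQP
  rot[5] = qRprq$RpQPp
  rot[6] = Rprq$RpQPpq
  rot[7] = prq$RpQPpqR
  rot[8] = rq$RpQPpqRp
  rot[9] = q$RpQPpqRpr
  rot[10] = $RpQPpqRprq
Sorted (with $ < everything):
  sorted[0] = $RpQPpqRprq
  sorted[1] = PpqRprq$RpQ
  sorted[2] = QPpqRprq$Rp
  sorted[3] = RpQPpqRprq$
  sorted[4] = Rprq$RpQPpq
  sorted[5] = pQPpqRprq$R
  sorted[6] = pqRprq$RpQP
  sorted[7] = prq$RpQPpqR
  sorted[8] = q$RpQPpqRpr
  sorted[9] = qRprq$RpQPp
  sorted[10] = rq$RpQPpqRp
sorted[1] = PpqRprq$RpQ

Answer: PpqRprq$RpQ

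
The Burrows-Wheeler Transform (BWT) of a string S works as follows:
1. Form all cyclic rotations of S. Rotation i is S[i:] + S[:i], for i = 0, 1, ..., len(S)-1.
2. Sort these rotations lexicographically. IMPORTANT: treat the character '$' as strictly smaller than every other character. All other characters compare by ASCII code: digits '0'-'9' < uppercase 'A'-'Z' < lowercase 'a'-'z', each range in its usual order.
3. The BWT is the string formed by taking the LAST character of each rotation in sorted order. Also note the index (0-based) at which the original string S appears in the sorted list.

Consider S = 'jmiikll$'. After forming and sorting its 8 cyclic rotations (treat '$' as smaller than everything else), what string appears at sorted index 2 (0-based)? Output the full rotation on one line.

All 8 rotations (rotation i = S[i:]+S[:i]):
  rot[0] = jmiikll$
  rot[1] = miikll$j
  rot[2] = iikll$jm
  rot[3] = ikll$jmi
  rot[4] = kll$jmii
  rot[5] = ll$jmiik
  rot[6] = l$jmiikl
  rot[7] = $jmiikll
Sorted (with $ < everything):
  sorted[0] = $jmiikll
  sorted[1] = iikll$jm
  sorted[2] = ikll$jmi
  sorted[3] = jmiikll$
  sorted[4] = kll$jmii
  sorted[5] = l$jmiikl
  sorted[6] = ll$jmiik
  sorted[7] = miikll$j
sorted[2] = ikll$jmi

Answer: ikll$jmi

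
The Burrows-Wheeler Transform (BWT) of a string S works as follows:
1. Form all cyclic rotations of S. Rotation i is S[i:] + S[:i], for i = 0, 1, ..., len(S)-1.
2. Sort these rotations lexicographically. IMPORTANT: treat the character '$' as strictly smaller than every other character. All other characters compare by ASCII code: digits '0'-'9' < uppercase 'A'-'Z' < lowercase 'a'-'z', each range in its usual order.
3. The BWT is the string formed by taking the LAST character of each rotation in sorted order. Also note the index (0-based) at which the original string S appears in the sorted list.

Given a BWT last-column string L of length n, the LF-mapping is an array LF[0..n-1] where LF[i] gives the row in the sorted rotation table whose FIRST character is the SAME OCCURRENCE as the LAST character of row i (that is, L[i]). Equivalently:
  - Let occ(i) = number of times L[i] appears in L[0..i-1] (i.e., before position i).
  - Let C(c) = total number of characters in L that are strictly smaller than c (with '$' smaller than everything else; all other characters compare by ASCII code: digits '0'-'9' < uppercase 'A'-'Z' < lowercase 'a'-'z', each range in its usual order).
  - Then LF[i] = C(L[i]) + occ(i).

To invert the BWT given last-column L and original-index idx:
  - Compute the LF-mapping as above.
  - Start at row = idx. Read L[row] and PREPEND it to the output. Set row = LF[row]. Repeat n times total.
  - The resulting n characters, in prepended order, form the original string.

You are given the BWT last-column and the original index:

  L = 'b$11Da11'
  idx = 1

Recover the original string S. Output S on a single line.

LF mapping: 7 0 1 2 5 6 3 4
Walk LF starting at row 1, prepending L[row]:
  step 1: row=1, L[1]='$', prepend. Next row=LF[1]=0
  step 2: row=0, L[0]='b', prepend. Next row=LF[0]=7
  step 3: row=7, L[7]='1', prepend. Next row=LF[7]=4
  step 4: row=4, L[4]='D', prepend. Next row=LF[4]=5
  step 5: row=5, L[5]='a', prepend. Next row=LF[5]=6
  step 6: row=6, L[6]='1', prepend. Next row=LF[6]=3
  step 7: row=3, L[3]='1', prepend. Next row=LF[3]=2
  step 8: row=2, L[2]='1', prepend. Next row=LF[2]=1
Reversed output: 111aD1b$

Answer: 111aD1b$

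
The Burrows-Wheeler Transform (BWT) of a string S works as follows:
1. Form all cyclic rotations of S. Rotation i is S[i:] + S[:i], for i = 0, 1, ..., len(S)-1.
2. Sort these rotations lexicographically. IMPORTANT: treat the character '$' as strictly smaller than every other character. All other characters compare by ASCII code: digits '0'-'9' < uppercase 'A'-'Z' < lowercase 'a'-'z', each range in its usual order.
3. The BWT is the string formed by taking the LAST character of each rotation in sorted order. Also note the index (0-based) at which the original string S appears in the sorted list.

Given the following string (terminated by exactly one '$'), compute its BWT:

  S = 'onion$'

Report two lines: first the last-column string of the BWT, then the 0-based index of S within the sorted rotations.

Answer: nnooi$
5

Derivation:
All 6 rotations (rotation i = S[i:]+S[:i]):
  rot[0] = onion$
  rot[1] = nion$o
  rot[2] = ion$on
  rot[3] = on$oni
  rot[4] = n$onio
  rot[5] = $onion
Sorted (with $ < everything):
  sorted[0] = $onion  (last char: 'n')
  sorted[1] = ion$on  (last char: 'n')
  sorted[2] = n$onio  (last char: 'o')
  sorted[3] = nion$o  (last char: 'o')
  sorted[4] = on$oni  (last char: 'i')
  sorted[5] = onion$  (last char: '$')
Last column: nnooi$
Original string S is at sorted index 5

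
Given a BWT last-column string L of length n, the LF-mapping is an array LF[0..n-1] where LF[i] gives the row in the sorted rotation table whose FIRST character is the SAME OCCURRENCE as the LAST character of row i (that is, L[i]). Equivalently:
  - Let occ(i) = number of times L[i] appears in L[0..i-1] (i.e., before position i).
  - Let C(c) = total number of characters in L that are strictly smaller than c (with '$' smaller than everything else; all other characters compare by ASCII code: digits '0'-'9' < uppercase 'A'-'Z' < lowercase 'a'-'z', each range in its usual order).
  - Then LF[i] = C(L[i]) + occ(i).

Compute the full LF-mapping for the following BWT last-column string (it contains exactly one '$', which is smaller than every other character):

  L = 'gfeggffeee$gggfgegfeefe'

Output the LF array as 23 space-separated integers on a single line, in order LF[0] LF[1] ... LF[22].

Answer: 15 9 1 16 17 10 11 2 3 4 0 18 19 20 12 21 5 22 13 6 7 14 8

Derivation:
Char counts: '$':1, 'e':8, 'f':6, 'g':8
C (first-col start): C('$')=0, C('e')=1, C('f')=9, C('g')=15
L[0]='g': occ=0, LF[0]=C('g')+0=15+0=15
L[1]='f': occ=0, LF[1]=C('f')+0=9+0=9
L[2]='e': occ=0, LF[2]=C('e')+0=1+0=1
L[3]='g': occ=1, LF[3]=C('g')+1=15+1=16
L[4]='g': occ=2, LF[4]=C('g')+2=15+2=17
L[5]='f': occ=1, LF[5]=C('f')+1=9+1=10
L[6]='f': occ=2, LF[6]=C('f')+2=9+2=11
L[7]='e': occ=1, LF[7]=C('e')+1=1+1=2
L[8]='e': occ=2, LF[8]=C('e')+2=1+2=3
L[9]='e': occ=3, LF[9]=C('e')+3=1+3=4
L[10]='$': occ=0, LF[10]=C('$')+0=0+0=0
L[11]='g': occ=3, LF[11]=C('g')+3=15+3=18
L[12]='g': occ=4, LF[12]=C('g')+4=15+4=19
L[13]='g': occ=5, LF[13]=C('g')+5=15+5=20
L[14]='f': occ=3, LF[14]=C('f')+3=9+3=12
L[15]='g': occ=6, LF[15]=C('g')+6=15+6=21
L[16]='e': occ=4, LF[16]=C('e')+4=1+4=5
L[17]='g': occ=7, LF[17]=C('g')+7=15+7=22
L[18]='f': occ=4, LF[18]=C('f')+4=9+4=13
L[19]='e': occ=5, LF[19]=C('e')+5=1+5=6
L[20]='e': occ=6, LF[20]=C('e')+6=1+6=7
L[21]='f': occ=5, LF[21]=C('f')+5=9+5=14
L[22]='e': occ=7, LF[22]=C('e')+7=1+7=8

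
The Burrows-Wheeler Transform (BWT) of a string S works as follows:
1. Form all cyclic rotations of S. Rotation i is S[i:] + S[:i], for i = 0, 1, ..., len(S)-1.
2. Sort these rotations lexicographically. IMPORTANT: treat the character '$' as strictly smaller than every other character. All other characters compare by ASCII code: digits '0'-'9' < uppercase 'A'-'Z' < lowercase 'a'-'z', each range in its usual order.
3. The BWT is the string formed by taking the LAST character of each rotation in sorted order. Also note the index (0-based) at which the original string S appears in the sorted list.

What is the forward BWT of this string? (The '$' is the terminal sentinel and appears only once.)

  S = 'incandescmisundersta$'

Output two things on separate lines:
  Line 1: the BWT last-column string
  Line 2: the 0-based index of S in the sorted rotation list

All 21 rotations (rotation i = S[i:]+S[:i]):
  rot[0] = incandescmisundersta$
  rot[1] = ncandescmisundersta$i
  rot[2] = candescmisundersta$in
  rot[3] = andescmisundersta$inc
  rot[4] = ndescmisundersta$inca
  rot[5] = descmisundersta$incan
  rot[6] = escmisundersta$incand
  rot[7] = scmisundersta$incande
  rot[8] = cmisundersta$incandes
  rot[9] = misundersta$incandesc
  rot[10] = isundersta$incandescm
  rot[11] = sundersta$incandescmi
  rot[12] = understa$incandescmis
  rot[13] = ndersta$incandescmisu
  rot[14] = dersta$incandescmisun
  rot[15] = ersta$incandescmisund
  rot[16] = rsta$incandescmisunde
  rot[17] = sta$incandescmisunder
  rot[18] = ta$incandescmisunders
  rot[19] = a$incandescmisunderst
  rot[20] = $incandescmisundersta
Sorted (with $ < everything):
  sorted[0] = $incandescmisundersta  (last char: 'a')
  sorted[1] = a$incandescmisunderst  (last char: 't')
  sorted[2] = andescmisundersta$inc  (last char: 'c')
  sorted[3] = candescmisundersta$in  (last char: 'n')
  sorted[4] = cmisundersta$incandes  (last char: 's')
  sorted[5] = dersta$incandescmisun  (last char: 'n')
  sorted[6] = descmisundersta$incan  (last char: 'n')
  sorted[7] = ersta$incandescmisund  (last char: 'd')
  sorted[8] = escmisundersta$incand  (last char: 'd')
  sorted[9] = incandescmisundersta$  (last char: '$')
  sorted[10] = isundersta$incandescm  (last char: 'm')
  sorted[11] = misundersta$incandesc  (last char: 'c')
  sorted[12] = ncandescmisundersta$i  (last char: 'i')
  sorted[13] = ndersta$incandescmisu  (last char: 'u')
  sorted[14] = ndescmisundersta$inca  (last char: 'a')
  sorted[15] = rsta$incandescmisunde  (last char: 'e')
  sorted[16] = scmisundersta$incande  (last char: 'e')
  sorted[17] = sta$incandescmisunder  (last char: 'r')
  sorted[18] = sundersta$incandescmi  (last char: 'i')
  sorted[19] = ta$incandescmisunders  (last char: 's')
  sorted[20] = understa$incandescmis  (last char: 's')
Last column: atcnsnndd$mciuaeeriss
Original string S is at sorted index 9

Answer: atcnsnndd$mciuaeeriss
9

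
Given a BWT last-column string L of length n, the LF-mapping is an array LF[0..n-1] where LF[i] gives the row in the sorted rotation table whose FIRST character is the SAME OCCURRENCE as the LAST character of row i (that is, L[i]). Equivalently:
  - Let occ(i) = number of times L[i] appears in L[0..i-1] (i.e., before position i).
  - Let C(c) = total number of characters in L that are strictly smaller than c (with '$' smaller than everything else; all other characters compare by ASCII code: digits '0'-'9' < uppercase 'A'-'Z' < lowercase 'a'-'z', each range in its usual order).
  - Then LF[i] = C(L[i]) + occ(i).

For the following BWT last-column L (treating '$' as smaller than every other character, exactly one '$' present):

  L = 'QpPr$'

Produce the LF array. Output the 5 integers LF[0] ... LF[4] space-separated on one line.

Char counts: '$':1, 'P':1, 'Q':1, 'p':1, 'r':1
C (first-col start): C('$')=0, C('P')=1, C('Q')=2, C('p')=3, C('r')=4
L[0]='Q': occ=0, LF[0]=C('Q')+0=2+0=2
L[1]='p': occ=0, LF[1]=C('p')+0=3+0=3
L[2]='P': occ=0, LF[2]=C('P')+0=1+0=1
L[3]='r': occ=0, LF[3]=C('r')+0=4+0=4
L[4]='$': occ=0, LF[4]=C('$')+0=0+0=0

Answer: 2 3 1 4 0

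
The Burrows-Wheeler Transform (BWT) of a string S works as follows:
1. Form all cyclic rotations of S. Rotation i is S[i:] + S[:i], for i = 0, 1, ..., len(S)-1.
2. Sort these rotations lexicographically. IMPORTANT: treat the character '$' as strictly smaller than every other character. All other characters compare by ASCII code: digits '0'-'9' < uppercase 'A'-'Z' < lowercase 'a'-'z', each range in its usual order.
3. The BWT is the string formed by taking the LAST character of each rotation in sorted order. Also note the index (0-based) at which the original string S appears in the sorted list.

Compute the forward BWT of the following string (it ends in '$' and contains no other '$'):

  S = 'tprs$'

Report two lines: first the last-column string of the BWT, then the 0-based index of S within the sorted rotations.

Answer: stpr$
4

Derivation:
All 5 rotations (rotation i = S[i:]+S[:i]):
  rot[0] = tprs$
  rot[1] = prs$t
  rot[2] = rs$tp
  rot[3] = s$tpr
  rot[4] = $tprs
Sorted (with $ < everything):
  sorted[0] = $tprs  (last char: 's')
  sorted[1] = prs$t  (last char: 't')
  sorted[2] = rs$tp  (last char: 'p')
  sorted[3] = s$tpr  (last char: 'r')
  sorted[4] = tprs$  (last char: '$')
Last column: stpr$
Original string S is at sorted index 4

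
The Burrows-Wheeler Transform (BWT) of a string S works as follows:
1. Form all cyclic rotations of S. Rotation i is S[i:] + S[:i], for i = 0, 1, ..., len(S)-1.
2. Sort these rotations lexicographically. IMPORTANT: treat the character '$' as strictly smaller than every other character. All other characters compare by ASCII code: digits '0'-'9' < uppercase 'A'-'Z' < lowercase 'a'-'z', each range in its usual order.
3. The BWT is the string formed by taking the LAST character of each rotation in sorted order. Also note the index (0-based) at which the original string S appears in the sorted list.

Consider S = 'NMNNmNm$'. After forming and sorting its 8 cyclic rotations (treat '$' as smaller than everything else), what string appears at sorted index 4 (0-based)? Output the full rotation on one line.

Answer: Nm$NMNNm

Derivation:
All 8 rotations (rotation i = S[i:]+S[:i]):
  rot[0] = NMNNmNm$
  rot[1] = MNNmNm$N
  rot[2] = NNmNm$NM
  rot[3] = NmNm$NMN
  rot[4] = mNm$NMNN
  rot[5] = Nm$NMNNm
  rot[6] = m$NMNNmN
  rot[7] = $NMNNmNm
Sorted (with $ < everything):
  sorted[0] = $NMNNmNm
  sorted[1] = MNNmNm$N
  sorted[2] = NMNNmNm$
  sorted[3] = NNmNm$NM
  sorted[4] = Nm$NMNNm
  sorted[5] = NmNm$NMN
  sorted[6] = m$NMNNmN
  sorted[7] = mNm$NMNN
sorted[4] = Nm$NMNNm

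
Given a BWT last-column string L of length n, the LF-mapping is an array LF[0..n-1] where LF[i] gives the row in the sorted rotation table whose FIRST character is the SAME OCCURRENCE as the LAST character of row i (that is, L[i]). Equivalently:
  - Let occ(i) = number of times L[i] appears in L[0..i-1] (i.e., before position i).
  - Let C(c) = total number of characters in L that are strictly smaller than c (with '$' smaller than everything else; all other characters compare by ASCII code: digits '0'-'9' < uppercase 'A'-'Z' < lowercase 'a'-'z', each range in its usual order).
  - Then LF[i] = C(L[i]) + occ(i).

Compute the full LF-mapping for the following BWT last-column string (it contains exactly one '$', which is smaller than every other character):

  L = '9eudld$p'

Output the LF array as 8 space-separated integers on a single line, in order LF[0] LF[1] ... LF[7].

Char counts: '$':1, '9':1, 'd':2, 'e':1, 'l':1, 'p':1, 'u':1
C (first-col start): C('$')=0, C('9')=1, C('d')=2, C('e')=4, C('l')=5, C('p')=6, C('u')=7
L[0]='9': occ=0, LF[0]=C('9')+0=1+0=1
L[1]='e': occ=0, LF[1]=C('e')+0=4+0=4
L[2]='u': occ=0, LF[2]=C('u')+0=7+0=7
L[3]='d': occ=0, LF[3]=C('d')+0=2+0=2
L[4]='l': occ=0, LF[4]=C('l')+0=5+0=5
L[5]='d': occ=1, LF[5]=C('d')+1=2+1=3
L[6]='$': occ=0, LF[6]=C('$')+0=0+0=0
L[7]='p': occ=0, LF[7]=C('p')+0=6+0=6

Answer: 1 4 7 2 5 3 0 6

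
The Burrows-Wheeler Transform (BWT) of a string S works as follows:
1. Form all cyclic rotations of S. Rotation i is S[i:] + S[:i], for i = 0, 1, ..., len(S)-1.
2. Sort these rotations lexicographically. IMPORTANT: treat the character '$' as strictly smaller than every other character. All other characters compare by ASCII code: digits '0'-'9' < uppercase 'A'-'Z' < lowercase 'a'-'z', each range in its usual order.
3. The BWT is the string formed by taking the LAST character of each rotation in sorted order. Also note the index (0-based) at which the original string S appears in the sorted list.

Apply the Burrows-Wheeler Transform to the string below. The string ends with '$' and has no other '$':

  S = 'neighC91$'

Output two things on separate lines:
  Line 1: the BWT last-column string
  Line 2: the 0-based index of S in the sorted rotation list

Answer: 19Chnige$
8

Derivation:
All 9 rotations (rotation i = S[i:]+S[:i]):
  rot[0] = neighC91$
  rot[1] = eighC91$n
  rot[2] = ighC91$ne
  rot[3] = ghC91$nei
  rot[4] = hC91$neig
  rot[5] = C91$neigh
  rot[6] = 91$neighC
  rot[7] = 1$neighC9
  rot[8] = $neighC91
Sorted (with $ < everything):
  sorted[0] = $neighC91  (last char: '1')
  sorted[1] = 1$neighC9  (last char: '9')
  sorted[2] = 91$neighC  (last char: 'C')
  sorted[3] = C91$neigh  (last char: 'h')
  sorted[4] = eighC91$n  (last char: 'n')
  sorted[5] = ghC91$nei  (last char: 'i')
  sorted[6] = hC91$neig  (last char: 'g')
  sorted[7] = ighC91$ne  (last char: 'e')
  sorted[8] = neighC91$  (last char: '$')
Last column: 19Chnige$
Original string S is at sorted index 8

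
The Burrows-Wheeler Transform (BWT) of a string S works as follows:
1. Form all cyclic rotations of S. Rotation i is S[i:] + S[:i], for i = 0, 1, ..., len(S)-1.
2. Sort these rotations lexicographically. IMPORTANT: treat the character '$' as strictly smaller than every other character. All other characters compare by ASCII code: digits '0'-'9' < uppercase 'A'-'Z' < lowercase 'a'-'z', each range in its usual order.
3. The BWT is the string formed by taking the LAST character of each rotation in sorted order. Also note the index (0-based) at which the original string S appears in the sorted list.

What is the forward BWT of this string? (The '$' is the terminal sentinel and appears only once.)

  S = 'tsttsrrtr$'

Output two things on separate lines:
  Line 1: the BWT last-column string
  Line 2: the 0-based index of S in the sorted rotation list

Answer: rtsrttrt$s
8

Derivation:
All 10 rotations (rotation i = S[i:]+S[:i]):
  rot[0] = tsttsrrtr$
  rot[1] = sttsrrtr$t
  rot[2] = ttsrrtr$ts
  rot[3] = tsrrtr$tst
  rot[4] = srrtr$tstt
  rot[5] = rrtr$tstts
  rot[6] = rtr$tsttsr
  rot[7] = tr$tsttsrr
  rot[8] = r$tsttsrrt
  rot[9] = $tsttsrrtr
Sorted (with $ < everything):
  sorted[0] = $tsttsrrtr  (last char: 'r')
  sorted[1] = r$tsttsrrt  (last char: 't')
  sorted[2] = rrtr$tstts  (last char: 's')
  sorted[3] = rtr$tsttsr  (last char: 'r')
  sorted[4] = srrtr$tstt  (last char: 't')
  sorted[5] = sttsrrtr$t  (last char: 't')
  sorted[6] = tr$tsttsrr  (last char: 'r')
  sorted[7] = tsrrtr$tst  (last char: 't')
  sorted[8] = tsttsrrtr$  (last char: '$')
  sorted[9] = ttsrrtr$ts  (last char: 's')
Last column: rtsrttrt$s
Original string S is at sorted index 8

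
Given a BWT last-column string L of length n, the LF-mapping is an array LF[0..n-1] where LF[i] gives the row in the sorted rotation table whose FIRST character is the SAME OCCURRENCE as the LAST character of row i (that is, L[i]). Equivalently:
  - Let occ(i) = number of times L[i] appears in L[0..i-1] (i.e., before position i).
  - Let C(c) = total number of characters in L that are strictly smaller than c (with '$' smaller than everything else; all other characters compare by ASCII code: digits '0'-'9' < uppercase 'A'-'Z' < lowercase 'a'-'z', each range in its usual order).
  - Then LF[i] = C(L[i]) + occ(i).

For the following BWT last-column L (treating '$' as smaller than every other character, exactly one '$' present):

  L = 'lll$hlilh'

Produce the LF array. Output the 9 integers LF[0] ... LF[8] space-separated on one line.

Answer: 4 5 6 0 1 7 3 8 2

Derivation:
Char counts: '$':1, 'h':2, 'i':1, 'l':5
C (first-col start): C('$')=0, C('h')=1, C('i')=3, C('l')=4
L[0]='l': occ=0, LF[0]=C('l')+0=4+0=4
L[1]='l': occ=1, LF[1]=C('l')+1=4+1=5
L[2]='l': occ=2, LF[2]=C('l')+2=4+2=6
L[3]='$': occ=0, LF[3]=C('$')+0=0+0=0
L[4]='h': occ=0, LF[4]=C('h')+0=1+0=1
L[5]='l': occ=3, LF[5]=C('l')+3=4+3=7
L[6]='i': occ=0, LF[6]=C('i')+0=3+0=3
L[7]='l': occ=4, LF[7]=C('l')+4=4+4=8
L[8]='h': occ=1, LF[8]=C('h')+1=1+1=2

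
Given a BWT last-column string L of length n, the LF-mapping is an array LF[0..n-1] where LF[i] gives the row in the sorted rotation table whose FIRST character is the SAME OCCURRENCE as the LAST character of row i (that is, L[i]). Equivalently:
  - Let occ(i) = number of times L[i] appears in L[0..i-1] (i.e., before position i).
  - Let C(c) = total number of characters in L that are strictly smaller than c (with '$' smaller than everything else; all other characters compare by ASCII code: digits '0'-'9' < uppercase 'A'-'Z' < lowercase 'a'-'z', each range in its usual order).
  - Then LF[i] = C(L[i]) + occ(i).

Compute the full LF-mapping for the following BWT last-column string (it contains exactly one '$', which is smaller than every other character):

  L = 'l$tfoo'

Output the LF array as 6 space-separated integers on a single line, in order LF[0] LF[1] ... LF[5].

Answer: 2 0 5 1 3 4

Derivation:
Char counts: '$':1, 'f':1, 'l':1, 'o':2, 't':1
C (first-col start): C('$')=0, C('f')=1, C('l')=2, C('o')=3, C('t')=5
L[0]='l': occ=0, LF[0]=C('l')+0=2+0=2
L[1]='$': occ=0, LF[1]=C('$')+0=0+0=0
L[2]='t': occ=0, LF[2]=C('t')+0=5+0=5
L[3]='f': occ=0, LF[3]=C('f')+0=1+0=1
L[4]='o': occ=0, LF[4]=C('o')+0=3+0=3
L[5]='o': occ=1, LF[5]=C('o')+1=3+1=4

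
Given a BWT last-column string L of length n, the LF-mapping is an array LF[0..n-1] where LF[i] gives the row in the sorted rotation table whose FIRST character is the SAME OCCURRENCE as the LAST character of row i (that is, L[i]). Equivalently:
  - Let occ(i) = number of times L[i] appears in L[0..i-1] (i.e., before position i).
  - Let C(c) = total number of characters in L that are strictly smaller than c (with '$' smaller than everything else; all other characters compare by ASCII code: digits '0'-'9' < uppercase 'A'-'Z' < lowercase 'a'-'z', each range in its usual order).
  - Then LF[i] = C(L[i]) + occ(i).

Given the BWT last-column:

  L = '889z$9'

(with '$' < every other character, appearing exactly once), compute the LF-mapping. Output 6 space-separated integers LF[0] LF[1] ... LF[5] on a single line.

Char counts: '$':1, '8':2, '9':2, 'z':1
C (first-col start): C('$')=0, C('8')=1, C('9')=3, C('z')=5
L[0]='8': occ=0, LF[0]=C('8')+0=1+0=1
L[1]='8': occ=1, LF[1]=C('8')+1=1+1=2
L[2]='9': occ=0, LF[2]=C('9')+0=3+0=3
L[3]='z': occ=0, LF[3]=C('z')+0=5+0=5
L[4]='$': occ=0, LF[4]=C('$')+0=0+0=0
L[5]='9': occ=1, LF[5]=C('9')+1=3+1=4

Answer: 1 2 3 5 0 4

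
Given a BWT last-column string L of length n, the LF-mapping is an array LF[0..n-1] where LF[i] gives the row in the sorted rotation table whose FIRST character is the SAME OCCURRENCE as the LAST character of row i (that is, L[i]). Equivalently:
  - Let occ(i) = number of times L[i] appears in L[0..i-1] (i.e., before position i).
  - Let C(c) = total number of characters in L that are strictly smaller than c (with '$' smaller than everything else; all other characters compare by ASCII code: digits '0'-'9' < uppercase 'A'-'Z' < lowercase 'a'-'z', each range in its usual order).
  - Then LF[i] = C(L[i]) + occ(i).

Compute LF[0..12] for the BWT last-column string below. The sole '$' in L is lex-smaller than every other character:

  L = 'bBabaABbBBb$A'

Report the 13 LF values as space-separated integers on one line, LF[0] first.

Answer: 9 3 7 10 8 1 4 11 5 6 12 0 2

Derivation:
Char counts: '$':1, 'A':2, 'B':4, 'a':2, 'b':4
C (first-col start): C('$')=0, C('A')=1, C('B')=3, C('a')=7, C('b')=9
L[0]='b': occ=0, LF[0]=C('b')+0=9+0=9
L[1]='B': occ=0, LF[1]=C('B')+0=3+0=3
L[2]='a': occ=0, LF[2]=C('a')+0=7+0=7
L[3]='b': occ=1, LF[3]=C('b')+1=9+1=10
L[4]='a': occ=1, LF[4]=C('a')+1=7+1=8
L[5]='A': occ=0, LF[5]=C('A')+0=1+0=1
L[6]='B': occ=1, LF[6]=C('B')+1=3+1=4
L[7]='b': occ=2, LF[7]=C('b')+2=9+2=11
L[8]='B': occ=2, LF[8]=C('B')+2=3+2=5
L[9]='B': occ=3, LF[9]=C('B')+3=3+3=6
L[10]='b': occ=3, LF[10]=C('b')+3=9+3=12
L[11]='$': occ=0, LF[11]=C('$')+0=0+0=0
L[12]='A': occ=1, LF[12]=C('A')+1=1+1=2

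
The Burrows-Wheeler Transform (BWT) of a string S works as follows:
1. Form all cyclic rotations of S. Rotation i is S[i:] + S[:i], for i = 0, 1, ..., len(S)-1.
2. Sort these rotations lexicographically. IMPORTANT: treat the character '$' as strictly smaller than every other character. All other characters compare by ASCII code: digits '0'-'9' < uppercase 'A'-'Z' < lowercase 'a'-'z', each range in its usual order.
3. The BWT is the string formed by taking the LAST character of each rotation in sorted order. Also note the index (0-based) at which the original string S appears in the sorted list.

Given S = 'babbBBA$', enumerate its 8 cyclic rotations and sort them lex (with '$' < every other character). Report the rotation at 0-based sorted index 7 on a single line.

Answer: bbBBA$ba

Derivation:
All 8 rotations (rotation i = S[i:]+S[:i]):
  rot[0] = babbBBA$
  rot[1] = abbBBA$b
  rot[2] = bbBBA$ba
  rot[3] = bBBA$bab
  rot[4] = BBA$babb
  rot[5] = BA$babbB
  rot[6] = A$babbBB
  rot[7] = $babbBBA
Sorted (with $ < everything):
  sorted[0] = $babbBBA
  sorted[1] = A$babbBB
  sorted[2] = BA$babbB
  sorted[3] = BBA$babb
  sorted[4] = abbBBA$b
  sorted[5] = bBBA$bab
  sorted[6] = babbBBA$
  sorted[7] = bbBBA$ba
sorted[7] = bbBBA$ba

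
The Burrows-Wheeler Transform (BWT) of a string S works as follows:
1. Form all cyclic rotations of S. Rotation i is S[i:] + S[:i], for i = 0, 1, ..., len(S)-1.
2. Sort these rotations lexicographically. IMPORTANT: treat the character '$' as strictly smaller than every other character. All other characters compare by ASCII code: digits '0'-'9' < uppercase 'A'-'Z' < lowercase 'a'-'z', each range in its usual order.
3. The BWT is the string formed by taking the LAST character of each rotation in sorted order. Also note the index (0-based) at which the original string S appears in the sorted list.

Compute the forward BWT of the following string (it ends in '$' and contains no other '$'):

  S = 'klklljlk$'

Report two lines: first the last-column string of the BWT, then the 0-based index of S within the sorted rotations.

Answer: kll$lljkk
3

Derivation:
All 9 rotations (rotation i = S[i:]+S[:i]):
  rot[0] = klklljlk$
  rot[1] = lklljlk$k
  rot[2] = klljlk$kl
  rot[3] = lljlk$klk
  rot[4] = ljlk$klkl
  rot[5] = jlk$klkll
  rot[6] = lk$klkllj
  rot[7] = k$klklljl
  rot[8] = $klklljlk
Sorted (with $ < everything):
  sorted[0] = $klklljlk  (last char: 'k')
  sorted[1] = jlk$klkll  (last char: 'l')
  sorted[2] = k$klklljl  (last char: 'l')
  sorted[3] = klklljlk$  (last char: '$')
  sorted[4] = klljlk$kl  (last char: 'l')
  sorted[5] = ljlk$klkl  (last char: 'l')
  sorted[6] = lk$klkllj  (last char: 'j')
  sorted[7] = lklljlk$k  (last char: 'k')
  sorted[8] = lljlk$klk  (last char: 'k')
Last column: kll$lljkk
Original string S is at sorted index 3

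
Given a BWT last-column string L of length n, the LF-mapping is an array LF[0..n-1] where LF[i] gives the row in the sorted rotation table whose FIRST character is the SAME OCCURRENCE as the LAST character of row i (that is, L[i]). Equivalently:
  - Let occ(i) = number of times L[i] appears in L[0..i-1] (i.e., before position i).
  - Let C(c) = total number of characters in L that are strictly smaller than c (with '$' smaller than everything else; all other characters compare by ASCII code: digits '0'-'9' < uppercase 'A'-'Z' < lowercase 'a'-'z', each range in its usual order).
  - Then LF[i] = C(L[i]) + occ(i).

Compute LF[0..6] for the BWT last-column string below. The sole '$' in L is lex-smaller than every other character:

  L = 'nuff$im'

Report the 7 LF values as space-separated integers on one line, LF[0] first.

Answer: 5 6 1 2 0 3 4

Derivation:
Char counts: '$':1, 'f':2, 'i':1, 'm':1, 'n':1, 'u':1
C (first-col start): C('$')=0, C('f')=1, C('i')=3, C('m')=4, C('n')=5, C('u')=6
L[0]='n': occ=0, LF[0]=C('n')+0=5+0=5
L[1]='u': occ=0, LF[1]=C('u')+0=6+0=6
L[2]='f': occ=0, LF[2]=C('f')+0=1+0=1
L[3]='f': occ=1, LF[3]=C('f')+1=1+1=2
L[4]='$': occ=0, LF[4]=C('$')+0=0+0=0
L[5]='i': occ=0, LF[5]=C('i')+0=3+0=3
L[6]='m': occ=0, LF[6]=C('m')+0=4+0=4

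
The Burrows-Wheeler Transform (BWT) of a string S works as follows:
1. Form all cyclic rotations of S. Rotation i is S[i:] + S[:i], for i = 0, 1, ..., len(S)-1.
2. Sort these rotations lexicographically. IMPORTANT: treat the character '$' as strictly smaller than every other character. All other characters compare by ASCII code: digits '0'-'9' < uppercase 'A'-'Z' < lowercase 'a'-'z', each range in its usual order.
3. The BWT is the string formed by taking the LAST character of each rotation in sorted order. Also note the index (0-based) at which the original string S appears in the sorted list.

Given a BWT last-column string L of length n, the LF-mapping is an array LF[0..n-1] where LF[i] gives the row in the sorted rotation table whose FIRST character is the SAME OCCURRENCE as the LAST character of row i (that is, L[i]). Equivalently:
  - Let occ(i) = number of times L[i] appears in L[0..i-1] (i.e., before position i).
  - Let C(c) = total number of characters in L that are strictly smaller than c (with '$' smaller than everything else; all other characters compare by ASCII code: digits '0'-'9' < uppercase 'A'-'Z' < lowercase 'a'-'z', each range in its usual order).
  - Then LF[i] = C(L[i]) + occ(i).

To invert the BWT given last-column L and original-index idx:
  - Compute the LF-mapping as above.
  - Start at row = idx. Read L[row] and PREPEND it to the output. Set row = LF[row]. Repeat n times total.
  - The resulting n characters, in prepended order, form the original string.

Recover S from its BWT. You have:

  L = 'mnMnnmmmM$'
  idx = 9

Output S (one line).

Answer: nmmmnMMnm$

Derivation:
LF mapping: 3 7 1 8 9 4 5 6 2 0
Walk LF starting at row 9, prepending L[row]:
  step 1: row=9, L[9]='$', prepend. Next row=LF[9]=0
  step 2: row=0, L[0]='m', prepend. Next row=LF[0]=3
  step 3: row=3, L[3]='n', prepend. Next row=LF[3]=8
  step 4: row=8, L[8]='M', prepend. Next row=LF[8]=2
  step 5: row=2, L[2]='M', prepend. Next row=LF[2]=1
  step 6: row=1, L[1]='n', prepend. Next row=LF[1]=7
  step 7: row=7, L[7]='m', prepend. Next row=LF[7]=6
  step 8: row=6, L[6]='m', prepend. Next row=LF[6]=5
  step 9: row=5, L[5]='m', prepend. Next row=LF[5]=4
  step 10: row=4, L[4]='n', prepend. Next row=LF[4]=9
Reversed output: nmmmnMMnm$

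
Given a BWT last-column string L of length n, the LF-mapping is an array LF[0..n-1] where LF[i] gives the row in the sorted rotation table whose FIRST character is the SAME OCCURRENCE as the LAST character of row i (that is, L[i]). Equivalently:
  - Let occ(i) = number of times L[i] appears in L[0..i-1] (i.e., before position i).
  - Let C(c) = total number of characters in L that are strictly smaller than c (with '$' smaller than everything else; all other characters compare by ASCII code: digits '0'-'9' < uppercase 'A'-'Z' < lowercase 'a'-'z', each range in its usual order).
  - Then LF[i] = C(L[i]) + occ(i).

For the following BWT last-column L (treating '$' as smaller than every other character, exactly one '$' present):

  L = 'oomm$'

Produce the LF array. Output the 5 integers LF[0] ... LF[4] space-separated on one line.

Char counts: '$':1, 'm':2, 'o':2
C (first-col start): C('$')=0, C('m')=1, C('o')=3
L[0]='o': occ=0, LF[0]=C('o')+0=3+0=3
L[1]='o': occ=1, LF[1]=C('o')+1=3+1=4
L[2]='m': occ=0, LF[2]=C('m')+0=1+0=1
L[3]='m': occ=1, LF[3]=C('m')+1=1+1=2
L[4]='$': occ=0, LF[4]=C('$')+0=0+0=0

Answer: 3 4 1 2 0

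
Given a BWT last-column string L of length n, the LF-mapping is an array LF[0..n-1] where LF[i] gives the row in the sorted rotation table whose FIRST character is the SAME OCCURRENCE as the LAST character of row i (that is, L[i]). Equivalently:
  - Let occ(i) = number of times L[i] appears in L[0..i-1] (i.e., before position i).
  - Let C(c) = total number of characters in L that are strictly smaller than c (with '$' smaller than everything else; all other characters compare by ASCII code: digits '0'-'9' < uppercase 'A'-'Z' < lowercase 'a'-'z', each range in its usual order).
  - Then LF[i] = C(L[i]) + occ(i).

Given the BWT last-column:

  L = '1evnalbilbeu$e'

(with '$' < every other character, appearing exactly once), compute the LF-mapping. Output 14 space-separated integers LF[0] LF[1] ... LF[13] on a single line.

Answer: 1 5 13 11 2 9 3 8 10 4 6 12 0 7

Derivation:
Char counts: '$':1, '1':1, 'a':1, 'b':2, 'e':3, 'i':1, 'l':2, 'n':1, 'u':1, 'v':1
C (first-col start): C('$')=0, C('1')=1, C('a')=2, C('b')=3, C('e')=5, C('i')=8, C('l')=9, C('n')=11, C('u')=12, C('v')=13
L[0]='1': occ=0, LF[0]=C('1')+0=1+0=1
L[1]='e': occ=0, LF[1]=C('e')+0=5+0=5
L[2]='v': occ=0, LF[2]=C('v')+0=13+0=13
L[3]='n': occ=0, LF[3]=C('n')+0=11+0=11
L[4]='a': occ=0, LF[4]=C('a')+0=2+0=2
L[5]='l': occ=0, LF[5]=C('l')+0=9+0=9
L[6]='b': occ=0, LF[6]=C('b')+0=3+0=3
L[7]='i': occ=0, LF[7]=C('i')+0=8+0=8
L[8]='l': occ=1, LF[8]=C('l')+1=9+1=10
L[9]='b': occ=1, LF[9]=C('b')+1=3+1=4
L[10]='e': occ=1, LF[10]=C('e')+1=5+1=6
L[11]='u': occ=0, LF[11]=C('u')+0=12+0=12
L[12]='$': occ=0, LF[12]=C('$')+0=0+0=0
L[13]='e': occ=2, LF[13]=C('e')+2=5+2=7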